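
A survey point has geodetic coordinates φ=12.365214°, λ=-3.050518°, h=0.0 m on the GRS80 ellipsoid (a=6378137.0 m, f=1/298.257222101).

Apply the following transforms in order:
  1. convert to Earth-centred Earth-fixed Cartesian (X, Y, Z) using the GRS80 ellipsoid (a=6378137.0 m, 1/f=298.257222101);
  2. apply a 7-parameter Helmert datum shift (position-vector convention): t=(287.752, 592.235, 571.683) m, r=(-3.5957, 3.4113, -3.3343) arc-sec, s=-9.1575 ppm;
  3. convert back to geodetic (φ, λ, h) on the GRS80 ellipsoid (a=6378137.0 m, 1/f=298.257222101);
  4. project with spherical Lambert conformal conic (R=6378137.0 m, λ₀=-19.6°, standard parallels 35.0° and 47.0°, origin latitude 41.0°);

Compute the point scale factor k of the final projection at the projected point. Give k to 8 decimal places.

start: φ=12.365214°, λ=-3.050518°, h=0.000 m
→ ECEF (a=6378137.000, f=1/298.257222101): X=6222306.9720, Y=-331598.8563, Z=1356893.9662
→ Helmert 7p (PV): X=6222554.8236, Y=-331080.5145, Z=1357356.0976
→ geod (Bowring, a=6378137.000): φ=12.36886862°, λ=-3.04563745°, h=313.8115 m
→ into lcc (λ₀=-19.6°): φ=12.36886862°, λ−λ₀=16.55436255°
scale k = 1.11637011

1.11637011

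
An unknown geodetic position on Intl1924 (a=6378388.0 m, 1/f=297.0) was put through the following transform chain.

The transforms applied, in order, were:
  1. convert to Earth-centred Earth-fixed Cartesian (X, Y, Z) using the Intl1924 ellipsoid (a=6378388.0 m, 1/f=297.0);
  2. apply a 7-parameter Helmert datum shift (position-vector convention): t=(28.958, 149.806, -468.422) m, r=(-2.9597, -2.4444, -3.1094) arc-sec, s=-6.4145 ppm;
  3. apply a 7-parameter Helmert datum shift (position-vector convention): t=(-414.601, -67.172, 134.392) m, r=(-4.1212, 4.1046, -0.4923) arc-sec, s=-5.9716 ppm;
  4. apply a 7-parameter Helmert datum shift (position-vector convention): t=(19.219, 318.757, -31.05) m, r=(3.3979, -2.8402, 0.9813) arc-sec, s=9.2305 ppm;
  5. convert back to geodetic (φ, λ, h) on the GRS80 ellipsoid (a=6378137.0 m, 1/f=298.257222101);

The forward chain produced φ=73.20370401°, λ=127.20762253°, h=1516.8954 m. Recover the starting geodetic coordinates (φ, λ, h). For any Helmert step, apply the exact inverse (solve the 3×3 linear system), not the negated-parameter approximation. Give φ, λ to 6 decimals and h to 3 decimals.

φ=73.210752°, λ=127.208005°, h=1563.025 m

start: φ=73.203704°, λ=127.207623°, h=1516.895 m
→ ECEF (a=6378137.000, f=1/298.257222101): X=-1118225.5750, Y=1472800.8829, Z=6085302.2066
→ Helmert⁻¹: X=-1118143.6742, Y=1472574.0994, Z=6085268.2245
→ Helmert⁻¹: X=-1117860.3553, Y=1472525.8147, Z=6085177.3469
→ Helmert⁻¹: X=-1117846.5579, Y=1472281.2778, Z=6085719.1787
→ geod (Bowring, a=6378388.000): φ=73.21075200°, λ=127.20800500°, h=1563.0250 m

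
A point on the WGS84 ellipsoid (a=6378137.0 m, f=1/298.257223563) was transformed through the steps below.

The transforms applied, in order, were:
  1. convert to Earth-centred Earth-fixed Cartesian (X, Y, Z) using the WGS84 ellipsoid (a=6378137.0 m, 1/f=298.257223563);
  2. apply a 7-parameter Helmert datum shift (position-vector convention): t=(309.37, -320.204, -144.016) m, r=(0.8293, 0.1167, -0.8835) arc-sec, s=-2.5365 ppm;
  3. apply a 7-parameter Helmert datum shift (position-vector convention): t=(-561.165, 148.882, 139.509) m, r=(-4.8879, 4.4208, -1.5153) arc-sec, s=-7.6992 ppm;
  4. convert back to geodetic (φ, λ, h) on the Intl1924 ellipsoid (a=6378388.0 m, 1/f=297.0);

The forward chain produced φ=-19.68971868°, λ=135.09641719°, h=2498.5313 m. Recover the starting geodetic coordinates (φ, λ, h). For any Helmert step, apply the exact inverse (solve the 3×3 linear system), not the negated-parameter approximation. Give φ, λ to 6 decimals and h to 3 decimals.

φ=-19.689429°, λ=135.093632°, h=2748.937 m

start: φ=-19.689719°, λ=135.096417°, h=2498.531 m
→ ECEF (a=6378388.000, f=1/297.0): X=-4256924.7445, Y=4242621.7166, Z=-2136256.2184
→ Helmert⁻¹: X=-4256381.7288, Y=4242524.8563, Z=-2136402.8656
→ Helmert⁻¹: X=-4256718.8606, Y=4242829.0003, Z=-2136283.7351
→ geod (Bowring, a=6378137.000): φ=-19.68942900°, λ=135.09363200°, h=2748.9370 m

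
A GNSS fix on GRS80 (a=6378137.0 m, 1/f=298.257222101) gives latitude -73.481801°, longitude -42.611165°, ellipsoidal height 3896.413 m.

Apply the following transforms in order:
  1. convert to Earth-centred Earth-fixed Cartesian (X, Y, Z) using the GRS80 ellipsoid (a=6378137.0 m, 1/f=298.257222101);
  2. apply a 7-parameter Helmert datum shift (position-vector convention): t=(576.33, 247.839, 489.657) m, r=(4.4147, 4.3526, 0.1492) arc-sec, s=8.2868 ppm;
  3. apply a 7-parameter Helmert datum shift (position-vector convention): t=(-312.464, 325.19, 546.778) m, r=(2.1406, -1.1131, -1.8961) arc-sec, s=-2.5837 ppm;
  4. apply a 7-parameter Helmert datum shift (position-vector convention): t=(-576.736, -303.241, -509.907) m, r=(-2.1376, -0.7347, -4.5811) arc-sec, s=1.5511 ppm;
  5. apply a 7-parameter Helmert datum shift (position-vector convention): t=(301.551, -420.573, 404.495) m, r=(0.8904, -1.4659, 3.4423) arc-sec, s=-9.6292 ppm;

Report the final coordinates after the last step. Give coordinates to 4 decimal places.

start: φ=-73.481801°, λ=-42.611165°, h=3896.413 m
→ ECEF (a=6378137.000, f=1/298.257222101): X=1339562.6623, Y=-1232272.8565, Z=-6096481.9519
→ Helmert 7p (PV): X=1340022.3353, Y=-1231903.7756, Z=-6096097.4576
→ Helmert 7p (PV): X=1339727.9820, Y=-1231524.4563, Z=-6095540.4823
→ Helmert 7p (PV): X=1339147.6840, Y=-1231922.5331, Z=-6096042.3093
→ Helmert 7p (PV): X=1339500.2226, Y=-1232282.5802, Z=-6095574.9151

X=1339500.2226 m, Y=-1232282.5802 m, Z=-6095574.9151 m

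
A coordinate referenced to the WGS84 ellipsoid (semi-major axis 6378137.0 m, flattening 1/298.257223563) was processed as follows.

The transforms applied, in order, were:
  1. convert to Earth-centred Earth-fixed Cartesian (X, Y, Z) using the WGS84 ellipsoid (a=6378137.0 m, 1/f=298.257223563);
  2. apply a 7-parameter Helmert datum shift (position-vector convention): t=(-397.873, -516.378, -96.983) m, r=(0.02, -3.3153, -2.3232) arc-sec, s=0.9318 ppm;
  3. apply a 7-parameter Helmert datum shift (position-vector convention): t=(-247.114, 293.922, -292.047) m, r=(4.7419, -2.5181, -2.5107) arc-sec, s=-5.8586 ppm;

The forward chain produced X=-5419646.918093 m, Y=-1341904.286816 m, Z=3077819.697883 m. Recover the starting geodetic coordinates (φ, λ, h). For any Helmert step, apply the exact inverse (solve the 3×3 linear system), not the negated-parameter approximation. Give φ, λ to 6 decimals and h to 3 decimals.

start: X=-5419646.9181, Y=-1341904.2868, Z=3077819.6979 m
→ Helmert⁻¹: X=-5419377.6375, Y=-1342201.2716, Z=3078226.7951
→ Helmert⁻¹: X=-5418910.1235, Y=-1341744.3791, Z=3078408.1381
→ geod (Bowring, a=6378137.000): φ=29.03681400°, λ=-166.09302900°, h=1934.2830 m

φ=29.036814°, λ=-166.093029°, h=1934.283 m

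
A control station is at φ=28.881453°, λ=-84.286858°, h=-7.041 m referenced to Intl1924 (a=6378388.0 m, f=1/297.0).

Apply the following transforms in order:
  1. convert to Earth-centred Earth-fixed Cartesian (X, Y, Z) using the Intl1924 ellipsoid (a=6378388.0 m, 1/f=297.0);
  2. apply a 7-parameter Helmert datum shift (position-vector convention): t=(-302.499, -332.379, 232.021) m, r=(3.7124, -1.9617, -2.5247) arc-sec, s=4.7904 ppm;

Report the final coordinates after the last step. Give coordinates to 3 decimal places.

X=556019.310 m, Y=-5562085.479 m, Z=3062594.771 m

start: φ=28.881453°, λ=-84.286858°, h=-7.041 m
→ ECEF (a=6378388.000, f=1/297.0): X=556416.3446, Y=-5561664.5284, Z=3062442.8888
→ Helmert 7p (PV): X=556019.3096, Y=-5562085.4794, Z=3062594.7714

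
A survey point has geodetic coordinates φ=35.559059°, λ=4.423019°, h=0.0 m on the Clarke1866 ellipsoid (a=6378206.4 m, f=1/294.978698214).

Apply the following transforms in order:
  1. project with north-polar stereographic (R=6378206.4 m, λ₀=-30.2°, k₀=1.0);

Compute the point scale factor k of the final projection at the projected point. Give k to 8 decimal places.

1.26458876

start: φ=35.559059°, λ=4.423019°, h=0.000 m
→ into stereo (λ₀=-30.2°): φ=35.55905900°, λ−λ₀=34.62301900°
scale k = 1.26458876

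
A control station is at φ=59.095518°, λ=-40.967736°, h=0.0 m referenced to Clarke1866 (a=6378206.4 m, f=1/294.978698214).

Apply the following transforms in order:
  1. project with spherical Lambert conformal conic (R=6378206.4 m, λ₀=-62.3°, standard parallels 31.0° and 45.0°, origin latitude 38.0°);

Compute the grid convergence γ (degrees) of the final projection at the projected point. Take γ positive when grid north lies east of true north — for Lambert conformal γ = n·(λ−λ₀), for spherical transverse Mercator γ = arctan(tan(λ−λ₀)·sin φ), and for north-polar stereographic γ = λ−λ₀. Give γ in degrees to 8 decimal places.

start: φ=59.095518°, λ=-40.967736°, h=0.000 m
→ into lcc (λ₀=-62.3°): φ=59.09551800°, λ−λ₀=21.33226400°
convergence γ = 13.16639434°

13.16639434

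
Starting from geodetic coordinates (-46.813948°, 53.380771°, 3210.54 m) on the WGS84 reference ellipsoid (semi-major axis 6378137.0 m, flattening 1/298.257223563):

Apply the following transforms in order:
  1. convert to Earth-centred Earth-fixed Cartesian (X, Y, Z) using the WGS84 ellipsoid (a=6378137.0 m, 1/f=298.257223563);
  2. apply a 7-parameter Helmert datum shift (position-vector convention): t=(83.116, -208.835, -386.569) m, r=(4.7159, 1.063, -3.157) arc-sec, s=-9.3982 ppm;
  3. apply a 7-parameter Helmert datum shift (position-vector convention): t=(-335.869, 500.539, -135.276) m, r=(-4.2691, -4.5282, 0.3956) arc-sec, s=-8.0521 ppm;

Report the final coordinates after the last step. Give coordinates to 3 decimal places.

X=2609482.230 m, Y=3511647.292 m, Z=-4630364.845 m

start: φ=-46.813948°, λ=53.380771°, h=3210.540 m
→ ECEF (a=6378137.000, f=1/298.257223563): X=2609655.7256, Y=3511441.7756, Z=-4629975.2498
→ Helmert 7p (PV): X=2609744.1990, Y=3511265.8532, Z=-4630251.4717
→ Helmert 7p (PV): X=2609482.2304, Y=3511647.2920, Z=-4630364.8451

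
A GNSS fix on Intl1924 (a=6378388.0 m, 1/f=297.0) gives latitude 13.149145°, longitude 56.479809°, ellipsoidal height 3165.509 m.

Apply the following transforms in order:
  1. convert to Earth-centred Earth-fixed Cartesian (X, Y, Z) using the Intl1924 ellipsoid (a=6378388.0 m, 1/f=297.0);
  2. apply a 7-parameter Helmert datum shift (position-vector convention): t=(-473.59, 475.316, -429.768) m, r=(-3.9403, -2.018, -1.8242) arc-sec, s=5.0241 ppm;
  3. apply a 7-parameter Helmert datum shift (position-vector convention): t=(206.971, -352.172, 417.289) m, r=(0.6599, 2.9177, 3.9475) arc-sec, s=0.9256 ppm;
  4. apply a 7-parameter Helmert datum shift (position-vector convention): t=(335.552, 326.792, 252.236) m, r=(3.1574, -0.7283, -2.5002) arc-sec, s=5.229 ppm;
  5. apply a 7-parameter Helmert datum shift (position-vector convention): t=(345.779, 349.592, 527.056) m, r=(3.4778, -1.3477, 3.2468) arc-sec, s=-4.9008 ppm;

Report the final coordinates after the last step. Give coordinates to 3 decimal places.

start: φ=13.149145°, λ=56.479809°, h=3165.509 m
→ ECEF (a=6378388.000, f=1/297.0): X=3432289.8560, Y=5181655.9679, Z=1442214.3799
→ Helmert 7p (PV): X=3431865.2268, Y=5182154.5128, Z=1441726.4516
→ Helmert 7p (PV): X=3431996.5919, Y=5181868.2041, Z=1442113.1091
→ Helmert 7p (PV): X=3432407.8092, Y=5182158.4163, Z=1442464.3259
→ Helmert 7p (PV): X=3432645.7703, Y=5182512.3195, Z=1443094.1145

X=3432645.770 m, Y=5182512.320 m, Z=1443094.115 m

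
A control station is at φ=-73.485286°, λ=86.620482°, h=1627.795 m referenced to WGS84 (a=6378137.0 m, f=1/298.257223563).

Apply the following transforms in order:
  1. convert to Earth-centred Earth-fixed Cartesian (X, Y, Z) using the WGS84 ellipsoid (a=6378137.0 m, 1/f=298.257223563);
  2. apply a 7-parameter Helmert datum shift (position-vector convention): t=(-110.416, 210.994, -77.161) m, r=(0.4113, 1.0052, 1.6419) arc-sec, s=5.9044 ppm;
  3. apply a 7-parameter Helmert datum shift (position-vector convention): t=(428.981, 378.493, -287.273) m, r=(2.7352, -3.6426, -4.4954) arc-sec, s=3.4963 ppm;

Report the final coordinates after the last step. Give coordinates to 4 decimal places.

start: φ=-73.485286°, λ=86.620482°, h=1627.795 m
→ ECEF (a=6378137.000, f=1/298.257223563): X=107236.6115, Y=1815962.5731, Z=-6094417.5601
→ Helmert 7p (PV): X=107082.6728, Y=1816197.2955, Z=-6094527.6064
→ Helmert 7p (PV): X=107659.2398, Y=1816660.6222, Z=-6094810.2126

X=107659.2398 m, Y=1816660.6222 m, Z=-6094810.2126 m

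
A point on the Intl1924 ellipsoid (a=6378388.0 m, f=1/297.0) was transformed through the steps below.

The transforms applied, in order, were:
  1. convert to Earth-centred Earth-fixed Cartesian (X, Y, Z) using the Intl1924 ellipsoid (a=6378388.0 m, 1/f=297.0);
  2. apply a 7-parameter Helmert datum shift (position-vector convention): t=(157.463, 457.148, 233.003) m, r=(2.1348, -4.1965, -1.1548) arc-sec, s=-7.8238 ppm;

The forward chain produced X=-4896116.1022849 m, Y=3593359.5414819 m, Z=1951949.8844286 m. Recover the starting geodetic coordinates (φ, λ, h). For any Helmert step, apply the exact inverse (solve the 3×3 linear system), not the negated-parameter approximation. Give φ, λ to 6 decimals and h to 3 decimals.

start: X=-4896116.1023, Y=3593359.5415, Z=1951949.8844 m
→ Helmert⁻¹: X=-4896292.2788, Y=3592923.2920, Z=1951794.5814
→ geod (Bowring, a=6378388.000): φ=17.92934100°, λ=143.72859600°, h=2681.6910 m

φ=17.929341°, λ=143.728596°, h=2681.691 m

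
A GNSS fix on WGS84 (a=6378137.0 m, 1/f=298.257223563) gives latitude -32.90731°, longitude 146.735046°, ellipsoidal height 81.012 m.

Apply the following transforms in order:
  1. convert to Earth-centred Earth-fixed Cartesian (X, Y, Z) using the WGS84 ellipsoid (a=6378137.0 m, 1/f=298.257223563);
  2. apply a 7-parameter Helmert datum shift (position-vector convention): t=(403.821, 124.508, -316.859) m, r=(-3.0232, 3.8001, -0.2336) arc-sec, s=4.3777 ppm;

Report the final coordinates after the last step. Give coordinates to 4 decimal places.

start: φ=-32.907310°, λ=146.735046°, h=81.012 m
→ ECEF (a=6378137.000, f=1/298.257223563): X=-4481839.0968, Y=2940095.3154, Z=-3445376.8822
→ Helmert 7p (PV): X=-4481515.0421, Y=2940187.2713, Z=-3445669.3458

X=-4481515.0421 m, Y=2940187.2713 m, Z=-3445669.3458 m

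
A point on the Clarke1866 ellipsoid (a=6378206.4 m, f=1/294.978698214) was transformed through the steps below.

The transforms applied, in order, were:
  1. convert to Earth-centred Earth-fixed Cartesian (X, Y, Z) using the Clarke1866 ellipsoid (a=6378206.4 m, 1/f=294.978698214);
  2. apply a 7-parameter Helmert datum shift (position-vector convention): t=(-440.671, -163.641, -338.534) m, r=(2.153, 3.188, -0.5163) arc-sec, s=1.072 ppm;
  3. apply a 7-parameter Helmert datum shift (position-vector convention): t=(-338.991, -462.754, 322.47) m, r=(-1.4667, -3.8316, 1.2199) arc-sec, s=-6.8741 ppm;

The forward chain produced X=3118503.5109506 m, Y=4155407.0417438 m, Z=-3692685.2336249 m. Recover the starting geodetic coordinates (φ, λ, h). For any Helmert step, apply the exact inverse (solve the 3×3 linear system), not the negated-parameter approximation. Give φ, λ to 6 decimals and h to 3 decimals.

φ=-35.582495°, λ=53.110009°, h=3931.822 m

start: X=3118503.5110, Y=4155407.0417, Z=-3692685.2336 m
→ Helmert⁻¹: X=3118819.9176, Y=4155906.1788, Z=-3693061.4738
→ Helmert⁻¹: X=3119303.9159, Y=4156034.6277, Z=-3692714.1505
→ geod (Bowring, a=6378206.400): φ=-35.58249500°, λ=53.11000900°, h=3931.8220 m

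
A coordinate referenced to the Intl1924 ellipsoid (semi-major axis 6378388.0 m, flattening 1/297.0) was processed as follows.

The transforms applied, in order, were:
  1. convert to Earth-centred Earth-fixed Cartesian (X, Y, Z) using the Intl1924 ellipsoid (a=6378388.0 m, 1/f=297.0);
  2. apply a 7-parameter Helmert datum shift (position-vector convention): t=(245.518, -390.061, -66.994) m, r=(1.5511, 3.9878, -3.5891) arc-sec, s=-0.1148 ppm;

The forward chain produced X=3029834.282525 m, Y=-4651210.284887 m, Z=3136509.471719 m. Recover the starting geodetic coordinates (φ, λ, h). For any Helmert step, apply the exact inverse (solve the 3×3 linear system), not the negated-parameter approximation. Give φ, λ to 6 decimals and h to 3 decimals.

φ=29.637244°, λ=-56.918789°, h=2303.490 m

start: X=3029834.2825, Y=-4651210.2849, Z=3136509.4717 m
→ Helmert⁻¹: X=3029609.3949, Y=-4650744.4537, Z=3136670.3718
→ geod (Bowring, a=6378388.000): φ=29.63724400°, λ=-56.91878900°, h=2303.4900 m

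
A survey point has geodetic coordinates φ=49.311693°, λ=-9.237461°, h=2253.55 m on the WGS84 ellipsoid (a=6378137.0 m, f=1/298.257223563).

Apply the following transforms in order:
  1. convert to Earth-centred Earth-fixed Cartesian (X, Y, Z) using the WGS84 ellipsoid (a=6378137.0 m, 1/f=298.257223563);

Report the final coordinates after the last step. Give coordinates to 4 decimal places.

X=4113632.4808 m, Y=-669023.4914 m, Z=4814938.0544 m

start: φ=49.311693°, λ=-9.237461°, h=2253.550 m
→ ECEF (a=6378137.000, f=1/298.257223563): X=4113632.4808, Y=-669023.4914, Z=4814938.0544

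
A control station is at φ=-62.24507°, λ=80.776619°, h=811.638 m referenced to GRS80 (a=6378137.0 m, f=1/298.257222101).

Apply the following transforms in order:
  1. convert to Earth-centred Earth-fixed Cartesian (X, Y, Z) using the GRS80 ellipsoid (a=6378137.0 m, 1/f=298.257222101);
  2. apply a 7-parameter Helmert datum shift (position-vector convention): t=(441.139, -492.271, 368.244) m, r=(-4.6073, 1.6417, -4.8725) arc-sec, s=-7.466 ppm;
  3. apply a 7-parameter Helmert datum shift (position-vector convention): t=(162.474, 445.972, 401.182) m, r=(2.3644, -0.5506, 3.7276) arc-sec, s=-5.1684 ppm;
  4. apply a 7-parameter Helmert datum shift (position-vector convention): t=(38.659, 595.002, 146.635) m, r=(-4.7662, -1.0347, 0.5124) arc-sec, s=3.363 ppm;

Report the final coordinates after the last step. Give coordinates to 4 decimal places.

X=478040.5604 m, Y=2940254.0797 m, Z=-5621136.1410 m

start: φ=-62.245070°, λ=80.776619°, h=811.638 m
→ ECEF (a=6378137.000, f=1/298.257222101): X=477395.2298, Y=2939925.1120, Z=-5622004.2946
→ Helmert 7p (PV): X=477857.5063, Y=2939274.0375, Z=-5621663.5445
→ Helmert 7p (PV): X=477979.3988, Y=2939777.8943, Z=-5621198.3394
→ Helmert 7p (PV): X=478040.5604, Y=2940254.0797, Z=-5621136.1410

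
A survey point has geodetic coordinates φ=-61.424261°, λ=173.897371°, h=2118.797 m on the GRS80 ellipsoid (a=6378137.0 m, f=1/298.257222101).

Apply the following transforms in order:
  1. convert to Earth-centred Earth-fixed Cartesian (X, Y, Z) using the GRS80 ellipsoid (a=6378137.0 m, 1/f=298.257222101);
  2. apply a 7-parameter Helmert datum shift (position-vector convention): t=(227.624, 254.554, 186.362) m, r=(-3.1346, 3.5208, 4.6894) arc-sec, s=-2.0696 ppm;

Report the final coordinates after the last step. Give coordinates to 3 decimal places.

start: φ=-61.424261°, λ=173.897371°, h=2118.797 m
→ ECEF (a=6378137.000, f=1/298.257222101): X=-3042370.9749, Y=325276.8559, Z=-5579970.1162
→ Helmert 7p (PV): X=-3042239.6956, Y=325376.7706, Z=-5579725.2180

X=-3042239.696 m, Y=325376.771 m, Z=-5579725.218 m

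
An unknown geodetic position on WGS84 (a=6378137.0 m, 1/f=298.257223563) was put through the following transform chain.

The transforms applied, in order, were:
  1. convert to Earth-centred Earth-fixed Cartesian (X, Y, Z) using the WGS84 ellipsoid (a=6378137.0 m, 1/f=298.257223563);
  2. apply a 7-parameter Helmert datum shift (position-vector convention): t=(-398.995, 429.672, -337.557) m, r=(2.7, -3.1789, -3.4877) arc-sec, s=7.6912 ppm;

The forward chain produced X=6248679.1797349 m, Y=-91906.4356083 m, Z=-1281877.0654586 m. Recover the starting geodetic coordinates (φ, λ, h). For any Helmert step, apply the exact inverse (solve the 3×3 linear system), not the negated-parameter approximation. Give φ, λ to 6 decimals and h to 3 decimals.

φ=-11.664918°, λ=-0.845726°, h=2481.082 m

start: X=6248679.1797, Y=-91906.4356, Z=-1281877.0655 m
→ Helmert⁻¹: X=6249011.9199, Y=-92246.5103, Z=-1281624.7526
→ geod (Bowring, a=6378137.000): φ=-11.66491800°, λ=-0.84572600°, h=2481.0820 m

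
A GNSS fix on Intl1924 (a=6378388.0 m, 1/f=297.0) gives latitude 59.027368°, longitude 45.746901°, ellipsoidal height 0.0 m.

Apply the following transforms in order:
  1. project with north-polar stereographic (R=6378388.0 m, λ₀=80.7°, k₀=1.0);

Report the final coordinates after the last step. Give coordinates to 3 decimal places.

start: φ=59.027368°, λ=45.746901°, h=0.000 m
→ stereo (R=6378388.0, λ₀=80.7°): E=-2024927.3519, N=-2896940.1861

E=-2024927.352 m, N=-2896940.186 m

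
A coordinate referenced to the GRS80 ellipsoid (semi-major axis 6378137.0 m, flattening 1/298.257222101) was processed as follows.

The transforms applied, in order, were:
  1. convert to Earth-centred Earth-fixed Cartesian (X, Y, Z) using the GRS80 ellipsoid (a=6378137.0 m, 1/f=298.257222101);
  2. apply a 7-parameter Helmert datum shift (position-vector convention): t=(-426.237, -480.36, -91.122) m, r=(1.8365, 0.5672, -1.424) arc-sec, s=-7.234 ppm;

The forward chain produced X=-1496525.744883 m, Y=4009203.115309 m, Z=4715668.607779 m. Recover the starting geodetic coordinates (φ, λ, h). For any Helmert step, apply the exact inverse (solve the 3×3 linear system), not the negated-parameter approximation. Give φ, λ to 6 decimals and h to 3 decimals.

start: X=-1496525.7449, Y=4009203.1153, Z=4715668.6078 m
→ Helmert⁻¹: X=-1496150.9807, Y=4009744.1397, Z=4715754.0284
→ geod (Bowring, a=6378137.000): φ=47.96610700°, λ=110.46199300°, h=1885.1420 m

φ=47.966107°, λ=110.461993°, h=1885.142 m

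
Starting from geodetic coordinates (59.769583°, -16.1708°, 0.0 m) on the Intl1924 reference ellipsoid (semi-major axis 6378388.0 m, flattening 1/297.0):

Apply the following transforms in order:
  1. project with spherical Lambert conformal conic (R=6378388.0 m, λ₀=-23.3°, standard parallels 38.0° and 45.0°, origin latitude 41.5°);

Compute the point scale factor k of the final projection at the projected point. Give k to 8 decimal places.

start: φ=59.769583°, λ=-16.170800°, h=0.000 m
→ into lcc (λ₀=-23.3°): φ=59.76958300°, λ−λ₀=7.12920000°
scale k = 1.05775404

1.05775404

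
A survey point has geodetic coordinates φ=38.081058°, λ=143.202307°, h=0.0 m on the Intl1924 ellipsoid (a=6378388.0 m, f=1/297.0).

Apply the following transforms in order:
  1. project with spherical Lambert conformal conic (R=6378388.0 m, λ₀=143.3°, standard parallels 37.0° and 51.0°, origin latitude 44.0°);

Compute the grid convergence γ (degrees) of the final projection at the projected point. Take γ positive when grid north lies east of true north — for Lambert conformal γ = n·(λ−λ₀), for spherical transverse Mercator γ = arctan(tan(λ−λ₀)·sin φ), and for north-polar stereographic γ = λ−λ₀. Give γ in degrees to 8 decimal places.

-0.06803370

start: φ=38.081058°, λ=143.202307°, h=0.000 m
→ into lcc (λ₀=143.3°): φ=38.08105800°, λ−λ₀=-0.09769300°
convergence γ = -0.06803370°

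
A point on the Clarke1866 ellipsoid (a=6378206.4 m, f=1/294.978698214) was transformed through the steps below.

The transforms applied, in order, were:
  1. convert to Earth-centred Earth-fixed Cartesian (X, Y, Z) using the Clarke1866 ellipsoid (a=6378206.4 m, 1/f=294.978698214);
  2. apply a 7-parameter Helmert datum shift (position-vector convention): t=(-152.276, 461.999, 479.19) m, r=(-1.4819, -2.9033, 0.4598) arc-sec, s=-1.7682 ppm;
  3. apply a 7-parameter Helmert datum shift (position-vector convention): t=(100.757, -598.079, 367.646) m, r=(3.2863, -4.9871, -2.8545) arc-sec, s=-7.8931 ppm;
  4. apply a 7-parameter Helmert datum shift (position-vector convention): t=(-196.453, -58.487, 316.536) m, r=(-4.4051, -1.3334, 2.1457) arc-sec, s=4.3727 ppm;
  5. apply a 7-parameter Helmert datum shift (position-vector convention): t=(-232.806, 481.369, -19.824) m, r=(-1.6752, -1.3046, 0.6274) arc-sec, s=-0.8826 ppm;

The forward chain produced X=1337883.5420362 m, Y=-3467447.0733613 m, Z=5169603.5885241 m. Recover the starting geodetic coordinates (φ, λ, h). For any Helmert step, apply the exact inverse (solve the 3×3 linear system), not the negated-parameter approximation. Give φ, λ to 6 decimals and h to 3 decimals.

start: X=1337883.5420, Y=-3467447.0734, Z=5169603.5885 m
→ Helmert⁻¹: X=1338139.6775, Y=-3467977.5588, Z=5169591.3461
→ Helmert⁻¹: X=1338327.6178, Y=-3468028.2253, Z=5169169.4899
→ Helmert⁻¹: X=1338410.3820, Y=-3467356.6404, Z=5168865.5252
→ Helmert⁻¹: X=1338630.0420, Y=-3467864.8871, Z=5168351.7173
→ geod (Bowring, a=6378206.400): φ=54.45918000°, λ=-68.89292000°, h=2376.9680 m

φ=54.459180°, λ=-68.892920°, h=2376.968 m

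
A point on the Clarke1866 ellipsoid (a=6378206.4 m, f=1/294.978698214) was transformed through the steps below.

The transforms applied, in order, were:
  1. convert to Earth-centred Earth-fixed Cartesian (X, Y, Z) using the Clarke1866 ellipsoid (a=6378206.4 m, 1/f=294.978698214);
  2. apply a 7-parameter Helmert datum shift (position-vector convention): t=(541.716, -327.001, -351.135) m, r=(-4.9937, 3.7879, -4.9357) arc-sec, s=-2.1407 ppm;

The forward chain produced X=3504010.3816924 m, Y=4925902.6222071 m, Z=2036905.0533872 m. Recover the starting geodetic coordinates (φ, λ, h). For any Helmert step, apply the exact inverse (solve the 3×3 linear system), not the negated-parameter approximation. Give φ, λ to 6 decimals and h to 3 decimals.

φ=18.744370°, λ=54.581460°, h=3086.067 m

start: X=3504010.3817, Y=4925902.6222, Z=2036905.0534 m
→ Helmert⁻¹: X=3503320.8689, Y=4926274.6728, Z=2037444.1512
→ geod (Bowring, a=6378206.400): φ=18.74437000°, λ=54.58146000°, h=3086.0670 m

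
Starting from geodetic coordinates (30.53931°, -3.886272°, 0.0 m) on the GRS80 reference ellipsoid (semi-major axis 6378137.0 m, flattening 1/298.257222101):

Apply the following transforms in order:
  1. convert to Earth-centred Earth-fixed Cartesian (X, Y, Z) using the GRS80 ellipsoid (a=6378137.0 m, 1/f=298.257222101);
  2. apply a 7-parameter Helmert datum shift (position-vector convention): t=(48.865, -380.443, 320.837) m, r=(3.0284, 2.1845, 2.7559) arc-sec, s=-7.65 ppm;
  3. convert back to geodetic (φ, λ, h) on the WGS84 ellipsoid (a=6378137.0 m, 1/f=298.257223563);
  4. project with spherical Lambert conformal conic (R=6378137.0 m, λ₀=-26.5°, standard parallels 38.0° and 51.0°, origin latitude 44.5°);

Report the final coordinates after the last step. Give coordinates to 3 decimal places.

E=2187530.641 m, N=-1253842.722 m

start: φ=30.539310°, λ=-3.886272°, h=0.000 m
→ ECEF (a=6378137.000, f=1/298.257222101): X=5485477.5835, Y=-372641.9441, Z=3222008.7282
→ Helmert 7p (PV): X=5485523.5866, Y=-372993.5511, Z=3222241.3508
→ geod (Bowring, a=6378137.000): φ=30.54079755°, λ=-3.88989512°, h=178.2693 m
→ lcc (R=6378137.0, λ₀=-26.5°): E=2187530.6407, N=-1253842.7221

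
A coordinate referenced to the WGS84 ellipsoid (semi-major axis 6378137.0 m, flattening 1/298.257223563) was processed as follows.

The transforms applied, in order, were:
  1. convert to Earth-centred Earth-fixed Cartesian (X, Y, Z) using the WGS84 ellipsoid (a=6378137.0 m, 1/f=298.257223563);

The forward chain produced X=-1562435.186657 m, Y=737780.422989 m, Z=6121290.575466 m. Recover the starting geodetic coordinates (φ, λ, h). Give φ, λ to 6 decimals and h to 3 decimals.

start: X=-1562435.1867, Y=737780.4230, Z=6121290.5755 m
→ geod (Bowring, a=6378137.000): φ=74.33742500°, λ=154.72336300°, h=2158.1650 m

φ=74.337425°, λ=154.723363°, h=2158.165 m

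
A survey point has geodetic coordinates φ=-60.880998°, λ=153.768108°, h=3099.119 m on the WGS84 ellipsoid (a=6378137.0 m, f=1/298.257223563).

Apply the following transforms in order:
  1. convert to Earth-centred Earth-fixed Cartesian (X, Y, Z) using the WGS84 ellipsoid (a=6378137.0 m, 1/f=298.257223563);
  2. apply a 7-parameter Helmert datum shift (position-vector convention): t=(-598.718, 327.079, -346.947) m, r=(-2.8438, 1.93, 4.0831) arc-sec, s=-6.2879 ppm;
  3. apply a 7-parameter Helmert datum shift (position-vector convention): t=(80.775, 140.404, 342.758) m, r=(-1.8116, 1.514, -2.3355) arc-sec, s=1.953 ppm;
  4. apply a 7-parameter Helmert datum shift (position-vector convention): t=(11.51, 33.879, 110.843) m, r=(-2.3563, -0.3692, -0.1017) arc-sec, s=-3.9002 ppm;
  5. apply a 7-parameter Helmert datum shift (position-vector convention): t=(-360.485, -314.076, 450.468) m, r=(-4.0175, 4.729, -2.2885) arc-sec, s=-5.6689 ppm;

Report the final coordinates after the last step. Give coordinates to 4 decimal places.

X=-2793639.2473 m, Y=1375943.5508 m, Z=-5550942.9433 m

start: φ=-60.880998°, λ=153.768108°, h=3099.119 m
→ ECEF (a=6378137.000, f=1/298.257223563): X=-2792605.4176, Y=1376063.5341, Z=-5551609.3350
→ Helmert 7p (PV): X=-2793265.7611, Y=1376250.1398, Z=-5551914.2159
→ Helmert 7p (PV): X=-2793215.6098, Y=1376376.0974, Z=-5551573.8855
→ Helmert 7p (PV): X=-2793182.5902, Y=1376342.5664, Z=-5551462.1131
→ Helmert 7p (PV): X=-2793639.2473, Y=1375943.5508, Z=-5550942.9433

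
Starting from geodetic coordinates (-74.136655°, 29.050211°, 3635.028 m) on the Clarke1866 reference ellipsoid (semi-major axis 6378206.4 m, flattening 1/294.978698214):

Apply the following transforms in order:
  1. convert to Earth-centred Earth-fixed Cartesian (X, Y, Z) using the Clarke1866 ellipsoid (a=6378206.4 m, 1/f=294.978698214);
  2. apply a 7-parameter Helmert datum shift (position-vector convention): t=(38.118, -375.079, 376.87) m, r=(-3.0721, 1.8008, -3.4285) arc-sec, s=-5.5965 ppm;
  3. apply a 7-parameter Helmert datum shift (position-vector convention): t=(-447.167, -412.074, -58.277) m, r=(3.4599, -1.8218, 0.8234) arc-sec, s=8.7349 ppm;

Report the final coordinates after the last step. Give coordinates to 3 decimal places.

X=1529379.886 m, Y=848927.961 m, Z=-6116141.419 m

start: φ=-74.136655°, λ=29.050211°, h=3635.028 m
→ ECEF (a=6378206.400, f=1/294.978698214): X=1529772.7800, Y=849720.2775, Z=-6116442.5647
→ Helmert 7p (PV): X=1529763.0610, Y=849223.9180, Z=-6116057.4753
→ Helmert 7p (PV): X=1529379.8858, Y=848927.9608, Z=-6116141.4189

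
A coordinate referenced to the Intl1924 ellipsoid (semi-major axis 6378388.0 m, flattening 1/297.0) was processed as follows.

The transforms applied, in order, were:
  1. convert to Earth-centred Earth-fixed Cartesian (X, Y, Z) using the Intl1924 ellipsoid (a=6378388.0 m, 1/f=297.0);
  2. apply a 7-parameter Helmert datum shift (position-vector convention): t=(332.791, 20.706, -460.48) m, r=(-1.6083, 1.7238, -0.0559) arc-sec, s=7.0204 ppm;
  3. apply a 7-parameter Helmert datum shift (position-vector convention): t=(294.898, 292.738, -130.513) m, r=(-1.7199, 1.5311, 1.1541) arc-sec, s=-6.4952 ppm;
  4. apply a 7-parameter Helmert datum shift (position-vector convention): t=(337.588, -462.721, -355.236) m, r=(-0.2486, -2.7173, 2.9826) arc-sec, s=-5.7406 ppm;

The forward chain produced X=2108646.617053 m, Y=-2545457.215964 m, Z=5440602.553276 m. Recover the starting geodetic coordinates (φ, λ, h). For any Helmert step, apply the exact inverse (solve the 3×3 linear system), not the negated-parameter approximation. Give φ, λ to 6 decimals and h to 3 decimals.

φ=58.899909°, λ=-50.375388°, h=3780.709 m

start: X=2108646.6171, Y=-2545457.2160, Z=5440602.5533 m
→ Helmert⁻¹: X=2108356.0089, Y=-2545046.1495, Z=5440958.1813
→ Helmert⁻¹: X=2108020.1718, Y=-2545412.5847, Z=5441118.4588
→ Helmert⁻¹: X=2107627.7978, Y=-2545457.2787, Z=5441538.5033
→ geod (Bowring, a=6378388.000): φ=58.89990900°, λ=-50.37538800°, h=3780.7090 m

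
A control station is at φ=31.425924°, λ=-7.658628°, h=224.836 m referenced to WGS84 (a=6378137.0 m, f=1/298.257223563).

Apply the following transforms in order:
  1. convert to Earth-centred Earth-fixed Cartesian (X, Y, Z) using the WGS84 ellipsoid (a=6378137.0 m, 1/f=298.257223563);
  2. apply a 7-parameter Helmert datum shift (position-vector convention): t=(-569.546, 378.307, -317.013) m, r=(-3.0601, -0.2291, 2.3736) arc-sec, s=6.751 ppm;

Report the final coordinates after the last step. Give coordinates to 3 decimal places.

start: φ=31.425924°, λ=-7.658628°, h=224.836 m
→ ECEF (a=6378137.000, f=1/298.257223563): X=5399115.5982, Y=-726019.6077, Z=3306398.4346
→ Helmert 7p (PV): X=5398587.1839, Y=-725535.0178, Z=3306120.5112

X=5398587.184 m, Y=-725535.018 m, Z=3306120.511 m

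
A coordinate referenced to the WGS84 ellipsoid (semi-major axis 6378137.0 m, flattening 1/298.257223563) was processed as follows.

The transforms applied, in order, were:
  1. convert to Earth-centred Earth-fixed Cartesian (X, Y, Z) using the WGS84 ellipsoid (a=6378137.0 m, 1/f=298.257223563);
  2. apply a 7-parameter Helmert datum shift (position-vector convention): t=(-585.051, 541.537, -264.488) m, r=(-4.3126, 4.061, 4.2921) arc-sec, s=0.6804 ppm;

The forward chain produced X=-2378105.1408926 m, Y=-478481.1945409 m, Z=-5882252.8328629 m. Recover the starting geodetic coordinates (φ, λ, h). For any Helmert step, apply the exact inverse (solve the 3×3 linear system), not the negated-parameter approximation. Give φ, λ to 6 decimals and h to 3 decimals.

φ=-67.728957°, λ=-168.612055°, h=2527.489 m

start: X=-2378105.1409, Y=-478481.1945, Z=-5882252.8329 m
→ Helmert⁻¹: X=-2377412.6292, Y=-478849.9526, Z=-5882041.1618
→ geod (Bowring, a=6378137.000): φ=-67.72895700°, λ=-168.61205500°, h=2527.4890 m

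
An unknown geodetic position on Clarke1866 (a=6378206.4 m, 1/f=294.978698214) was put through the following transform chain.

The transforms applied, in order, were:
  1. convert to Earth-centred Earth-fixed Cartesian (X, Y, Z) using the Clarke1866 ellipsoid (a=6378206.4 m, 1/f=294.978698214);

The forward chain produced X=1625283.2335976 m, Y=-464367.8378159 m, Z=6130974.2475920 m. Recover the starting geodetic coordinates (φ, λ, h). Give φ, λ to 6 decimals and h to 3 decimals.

φ=74.685765°, λ=-15.945435°, h=1615.150 m

start: X=1625283.2336, Y=-464367.8378, Z=6130974.2476 m
→ geod (Bowring, a=6378206.400): φ=74.68576500°, λ=-15.94543500°, h=1615.1500 m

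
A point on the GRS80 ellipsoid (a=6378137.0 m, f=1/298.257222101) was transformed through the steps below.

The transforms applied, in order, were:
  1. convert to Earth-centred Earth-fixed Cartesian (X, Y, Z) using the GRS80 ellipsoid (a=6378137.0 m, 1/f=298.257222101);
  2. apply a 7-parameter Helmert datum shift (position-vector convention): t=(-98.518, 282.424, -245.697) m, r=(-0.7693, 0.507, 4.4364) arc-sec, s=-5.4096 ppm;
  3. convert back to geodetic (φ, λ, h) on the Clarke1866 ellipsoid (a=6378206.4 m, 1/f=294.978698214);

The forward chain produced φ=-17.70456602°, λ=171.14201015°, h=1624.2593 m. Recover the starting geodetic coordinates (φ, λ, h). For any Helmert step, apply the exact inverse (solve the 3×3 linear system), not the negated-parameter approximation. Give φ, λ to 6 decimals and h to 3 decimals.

φ=-17.701703°, λ=171.143191°, h=1497.379 m

start: φ=-17.704566°, λ=171.142010°, h=1624.259 m
→ ECEF (a=6378206.400, f=1/294.978698214): X=-6007056.2142, Y=936167.9428, Z=-1927638.1021
→ Helmert⁻¹: X=-6006965.3217, Y=936026.9697, Z=-1927414.1057
→ geod (Bowring, a=6378137.000): φ=-17.70170300°, λ=171.14319100°, h=1497.3790 m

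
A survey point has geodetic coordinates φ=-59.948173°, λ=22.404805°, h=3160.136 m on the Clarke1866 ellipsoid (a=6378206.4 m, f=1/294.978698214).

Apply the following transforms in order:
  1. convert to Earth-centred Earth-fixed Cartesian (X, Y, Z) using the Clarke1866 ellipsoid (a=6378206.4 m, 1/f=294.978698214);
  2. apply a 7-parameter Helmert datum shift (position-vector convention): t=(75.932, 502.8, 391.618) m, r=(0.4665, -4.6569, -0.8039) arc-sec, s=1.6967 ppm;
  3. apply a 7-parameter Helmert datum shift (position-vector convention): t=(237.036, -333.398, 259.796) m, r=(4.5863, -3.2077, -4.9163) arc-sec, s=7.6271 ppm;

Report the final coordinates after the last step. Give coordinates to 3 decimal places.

X=2962552.314 m, Y=1221359.150 m, Z=-5499382.581 m

start: φ=-59.948173°, λ=22.404805°, h=3160.136 m
→ ECEF (a=6378206.400, f=1/294.978698214): X=2961968.1443, Y=1221125.7805, Z=-5500125.5808
→ Helmert 7p (PV): X=2962178.0393, Y=1221631.5478, Z=-5499673.6598
→ Helmert 7p (PV): X=2962552.3139, Y=1221359.1498, Z=-5499382.5809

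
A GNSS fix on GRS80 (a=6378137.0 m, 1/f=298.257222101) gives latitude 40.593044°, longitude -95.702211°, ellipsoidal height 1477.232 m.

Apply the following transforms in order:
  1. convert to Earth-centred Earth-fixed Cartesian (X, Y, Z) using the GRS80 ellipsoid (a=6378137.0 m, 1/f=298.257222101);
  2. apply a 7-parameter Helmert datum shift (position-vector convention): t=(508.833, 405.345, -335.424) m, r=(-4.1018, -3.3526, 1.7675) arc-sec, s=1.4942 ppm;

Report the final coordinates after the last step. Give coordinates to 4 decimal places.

start: φ=40.593044°, λ=-95.702211°, h=1477.232 m
→ ECEF (a=6378137.000, f=1/298.257222101): X=-482010.2518, Y=-4827235.0808, Z=4129172.2248
→ Helmert 7p (PV): X=-481527.8891, Y=-4826758.9659, Z=4128931.1311

X=-481527.8891 m, Y=-4826758.9659 m, Z=4128931.1311 m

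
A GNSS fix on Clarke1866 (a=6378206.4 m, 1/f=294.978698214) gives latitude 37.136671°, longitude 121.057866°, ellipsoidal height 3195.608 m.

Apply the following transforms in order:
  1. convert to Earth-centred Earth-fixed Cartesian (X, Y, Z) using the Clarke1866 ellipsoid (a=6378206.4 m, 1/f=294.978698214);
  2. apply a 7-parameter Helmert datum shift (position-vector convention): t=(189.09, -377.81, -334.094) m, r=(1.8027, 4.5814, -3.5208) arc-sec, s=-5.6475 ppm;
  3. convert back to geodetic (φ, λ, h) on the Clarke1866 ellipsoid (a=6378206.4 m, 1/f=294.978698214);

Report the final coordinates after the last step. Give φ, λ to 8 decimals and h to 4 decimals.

φ=37.13765111°, λ=121.05663262°, h=2622.5297 m

start: φ=37.136671°, λ=121.057866°, h=3195.608 m
→ ECEF (a=6378206.400, f=1/294.978698214): X=-2627766.1857, Y=4363349.3214, Z=3831232.1560
→ Helmert 7p (PV): X=-2627402.6804, Y=4362958.2395, Z=3830972.9251
→ geod (Bowring, a=6378206.400): φ=37.13765111°, λ=121.05663262°, h=2622.5297 m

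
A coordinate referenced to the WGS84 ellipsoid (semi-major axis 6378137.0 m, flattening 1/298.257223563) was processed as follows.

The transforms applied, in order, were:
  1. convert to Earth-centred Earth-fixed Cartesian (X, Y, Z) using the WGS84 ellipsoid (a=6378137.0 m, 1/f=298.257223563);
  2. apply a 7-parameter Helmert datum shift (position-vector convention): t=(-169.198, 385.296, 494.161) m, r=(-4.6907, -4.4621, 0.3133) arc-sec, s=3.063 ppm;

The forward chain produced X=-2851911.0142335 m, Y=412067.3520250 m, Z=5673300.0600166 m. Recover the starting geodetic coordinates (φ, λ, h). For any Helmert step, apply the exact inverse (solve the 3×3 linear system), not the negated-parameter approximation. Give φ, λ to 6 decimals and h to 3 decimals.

start: X=-2851911.0142, Y=412067.3520, Z=5673300.0600 m
→ Helmert⁻¹: X=-2851609.7360, Y=411556.1190, Z=5672859.5710
→ geod (Bowring, a=6378137.000): φ=63.22974300°, λ=171.78754300°, h=1457.6910 m

φ=63.229743°, λ=171.787543°, h=1457.691 m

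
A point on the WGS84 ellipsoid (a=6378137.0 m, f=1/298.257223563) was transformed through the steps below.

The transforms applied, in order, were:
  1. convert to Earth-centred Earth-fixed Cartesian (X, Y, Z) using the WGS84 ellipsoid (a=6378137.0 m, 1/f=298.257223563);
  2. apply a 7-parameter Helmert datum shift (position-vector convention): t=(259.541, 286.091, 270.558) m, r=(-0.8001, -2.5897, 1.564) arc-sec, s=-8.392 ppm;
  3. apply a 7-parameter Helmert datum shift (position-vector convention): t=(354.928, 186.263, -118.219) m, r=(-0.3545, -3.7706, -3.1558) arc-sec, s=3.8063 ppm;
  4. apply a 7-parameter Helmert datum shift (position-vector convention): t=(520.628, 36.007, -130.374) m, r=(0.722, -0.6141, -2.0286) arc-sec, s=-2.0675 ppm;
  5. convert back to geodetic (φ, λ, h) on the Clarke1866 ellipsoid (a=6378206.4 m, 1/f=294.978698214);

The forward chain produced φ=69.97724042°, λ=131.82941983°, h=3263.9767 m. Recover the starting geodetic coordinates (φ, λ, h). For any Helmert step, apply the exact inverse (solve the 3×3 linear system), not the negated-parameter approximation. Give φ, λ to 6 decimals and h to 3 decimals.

φ=69.973986°, λ=131.857683°, h=3275.087 m

start: φ=69.977240°, λ=131.829420°, h=3263.977 m
→ ECEF (a=6378206.400, f=1/294.978698214): X=-1461562.6483, Y=1632980.5904, Z=5973053.2087
→ Helmert⁻¹: X=-1462084.5755, Y=1632954.4884, Z=5973194.5693
→ Helmert⁻¹: X=-1462349.7229, Y=1632729.3709, Z=5973319.5906
→ Helmert⁻¹: X=-1462534.1663, Y=1632444.8994, Z=5973123.8536
→ geod (Bowring, a=6378137.000): φ=69.97398600°, λ=131.85768300°, h=3275.0870 m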